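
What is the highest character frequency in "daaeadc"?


Input: daaeadc
Character counts:
  'a': 3
  'c': 1
  'd': 2
  'e': 1
Maximum frequency: 3

3


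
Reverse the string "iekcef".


Input: iekcef
Reading characters right to left:
  Position 5: 'f'
  Position 4: 'e'
  Position 3: 'c'
  Position 2: 'k'
  Position 1: 'e'
  Position 0: 'i'
Reversed: feckei

feckei


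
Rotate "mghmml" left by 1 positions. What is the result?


Input: "mghmml", rotate left by 1
First 1 characters: "m"
Remaining characters: "ghmml"
Concatenate remaining + first: "ghmml" + "m" = "ghmmlm"

ghmmlm


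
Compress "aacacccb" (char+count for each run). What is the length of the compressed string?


Input: aacacccb
Runs:
  'a' x 2 => "a2"
  'c' x 1 => "c1"
  'a' x 1 => "a1"
  'c' x 3 => "c3"
  'b' x 1 => "b1"
Compressed: "a2c1a1c3b1"
Compressed length: 10

10


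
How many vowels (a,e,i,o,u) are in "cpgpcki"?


Input: cpgpcki
Checking each character:
  'c' at position 0: consonant
  'p' at position 1: consonant
  'g' at position 2: consonant
  'p' at position 3: consonant
  'c' at position 4: consonant
  'k' at position 5: consonant
  'i' at position 6: vowel (running total: 1)
Total vowels: 1

1


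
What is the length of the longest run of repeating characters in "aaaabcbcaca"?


Input: "aaaabcbcaca"
Scanning for longest run:
  Position 1 ('a'): continues run of 'a', length=2
  Position 2 ('a'): continues run of 'a', length=3
  Position 3 ('a'): continues run of 'a', length=4
  Position 4 ('b'): new char, reset run to 1
  Position 5 ('c'): new char, reset run to 1
  Position 6 ('b'): new char, reset run to 1
  Position 7 ('c'): new char, reset run to 1
  Position 8 ('a'): new char, reset run to 1
  Position 9 ('c'): new char, reset run to 1
  Position 10 ('a'): new char, reset run to 1
Longest run: 'a' with length 4

4


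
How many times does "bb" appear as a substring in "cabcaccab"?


Searching for "bb" in "cabcaccab"
Scanning each position:
  Position 0: "ca" => no
  Position 1: "ab" => no
  Position 2: "bc" => no
  Position 3: "ca" => no
  Position 4: "ac" => no
  Position 5: "cc" => no
  Position 6: "ca" => no
  Position 7: "ab" => no
Total occurrences: 0

0


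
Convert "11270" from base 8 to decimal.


Input: "11270" in base 8
Positional expansion:
  Digit '1' (value 1) x 8^4 = 4096
  Digit '1' (value 1) x 8^3 = 512
  Digit '2' (value 2) x 8^2 = 128
  Digit '7' (value 7) x 8^1 = 56
  Digit '0' (value 0) x 8^0 = 0
Sum = 4792

4792


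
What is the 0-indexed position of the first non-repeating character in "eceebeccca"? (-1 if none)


Input: eceebeccca
Character frequencies:
  'a': 1
  'b': 1
  'c': 4
  'e': 4
Scanning left to right for freq == 1:
  Position 0 ('e'): freq=4, skip
  Position 1 ('c'): freq=4, skip
  Position 2 ('e'): freq=4, skip
  Position 3 ('e'): freq=4, skip
  Position 4 ('b'): unique! => answer = 4

4


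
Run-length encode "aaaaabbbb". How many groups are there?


Input: aaaaabbbb
Scanning for consecutive runs:
  Group 1: 'a' x 5 (positions 0-4)
  Group 2: 'b' x 4 (positions 5-8)
Total groups: 2

2


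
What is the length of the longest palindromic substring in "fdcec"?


Input: "fdcec"
Checking substrings for palindromes:
  [2:5] "cec" (len 3) => palindrome
Longest palindromic substring: "cec" with length 3

3


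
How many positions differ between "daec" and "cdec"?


Comparing "daec" and "cdec" position by position:
  Position 0: 'd' vs 'c' => DIFFER
  Position 1: 'a' vs 'd' => DIFFER
  Position 2: 'e' vs 'e' => same
  Position 3: 'c' vs 'c' => same
Positions that differ: 2

2


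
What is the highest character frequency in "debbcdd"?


Input: debbcdd
Character counts:
  'b': 2
  'c': 1
  'd': 3
  'e': 1
Maximum frequency: 3

3


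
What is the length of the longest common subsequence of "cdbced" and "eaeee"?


LCS of "cdbced" and "eaeee"
DP table:
           e    a    e    e    e
      0    0    0    0    0    0
  c   0    0    0    0    0    0
  d   0    0    0    0    0    0
  b   0    0    0    0    0    0
  c   0    0    0    0    0    0
  e   0    1    1    1    1    1
  d   0    1    1    1    1    1
LCS length = dp[6][5] = 1

1


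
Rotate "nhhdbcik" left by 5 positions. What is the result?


Input: "nhhdbcik", rotate left by 5
First 5 characters: "nhhdb"
Remaining characters: "cik"
Concatenate remaining + first: "cik" + "nhhdb" = "ciknhhdb"

ciknhhdb


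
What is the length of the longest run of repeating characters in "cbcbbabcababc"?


Input: "cbcbbabcababc"
Scanning for longest run:
  Position 1 ('b'): new char, reset run to 1
  Position 2 ('c'): new char, reset run to 1
  Position 3 ('b'): new char, reset run to 1
  Position 4 ('b'): continues run of 'b', length=2
  Position 5 ('a'): new char, reset run to 1
  Position 6 ('b'): new char, reset run to 1
  Position 7 ('c'): new char, reset run to 1
  Position 8 ('a'): new char, reset run to 1
  Position 9 ('b'): new char, reset run to 1
  Position 10 ('a'): new char, reset run to 1
  Position 11 ('b'): new char, reset run to 1
  Position 12 ('c'): new char, reset run to 1
Longest run: 'b' with length 2

2


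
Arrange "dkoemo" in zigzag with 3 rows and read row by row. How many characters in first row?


Zigzag "dkoemo" into 3 rows:
Placing characters:
  'd' => row 0
  'k' => row 1
  'o' => row 2
  'e' => row 1
  'm' => row 0
  'o' => row 1
Rows:
  Row 0: "dm"
  Row 1: "keo"
  Row 2: "o"
First row length: 2

2


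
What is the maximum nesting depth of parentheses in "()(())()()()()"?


Input: "()(())()()()()"
Tracking depth:
  Position 0 '(': depth becomes 1
  Position 1 ')': depth becomes 0
  Position 2 '(': depth becomes 1
  Position 3 '(': depth becomes 2
  Position 4 ')': depth becomes 1
  Position 5 ')': depth becomes 0
  Position 6 '(': depth becomes 1
  Position 7 ')': depth becomes 0
  Position 8 '(': depth becomes 1
  Position 9 ')': depth becomes 0
  Position 10 '(': depth becomes 1
  Position 11 ')': depth becomes 0
  Position 12 '(': depth becomes 1
  Position 13 ')': depth becomes 0
Maximum depth reached: 2

2


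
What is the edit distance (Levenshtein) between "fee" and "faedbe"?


Computing edit distance: "fee" -> "faedbe"
DP table:
           f    a    e    d    b    e
      0    1    2    3    4    5    6
  f   1    0    1    2    3    4    5
  e   2    1    1    1    2    3    4
  e   3    2    2    1    2    3    3
Edit distance = dp[3][6] = 3

3


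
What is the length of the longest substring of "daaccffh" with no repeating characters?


Input: "daaccffh"
Sliding window (track last position of each char):
  Position 0 ('d'): window [0,0] length 1 -- new best
  Position 1 ('a'): window [0,1] length 2 -- new best
  Position 2 ('a'): repeat (last at 1), move window start to 2
  Position 2 ('a'): window [2,2] length 1
  Position 3 ('c'): window [2,3] length 2
  Position 4 ('c'): repeat (last at 3), move window start to 4
  Position 4 ('c'): window [4,4] length 1
  Position 5 ('f'): window [4,5] length 2
  Position 6 ('f'): repeat (last at 5), move window start to 6
  Position 6 ('f'): window [6,6] length 1
  Position 7 ('h'): window [6,7] length 2
Longest substring with no repeats: "da" with length 2

2


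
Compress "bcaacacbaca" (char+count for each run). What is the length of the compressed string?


Input: bcaacacbaca
Runs:
  'b' x 1 => "b1"
  'c' x 1 => "c1"
  'a' x 2 => "a2"
  'c' x 1 => "c1"
  'a' x 1 => "a1"
  'c' x 1 => "c1"
  'b' x 1 => "b1"
  'a' x 1 => "a1"
  'c' x 1 => "c1"
  'a' x 1 => "a1"
Compressed: "b1c1a2c1a1c1b1a1c1a1"
Compressed length: 20

20


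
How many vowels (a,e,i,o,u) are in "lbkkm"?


Input: lbkkm
Checking each character:
  'l' at position 0: consonant
  'b' at position 1: consonant
  'k' at position 2: consonant
  'k' at position 3: consonant
  'm' at position 4: consonant
Total vowels: 0

0


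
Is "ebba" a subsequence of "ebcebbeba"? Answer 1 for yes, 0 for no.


Check if "ebba" is a subsequence of "ebcebbeba"
Greedy scan:
  Position 0 ('e'): matches sub[0] = 'e'
  Position 1 ('b'): matches sub[1] = 'b'
  Position 2 ('c'): no match needed
  Position 3 ('e'): no match needed
  Position 4 ('b'): matches sub[2] = 'b'
  Position 5 ('b'): no match needed
  Position 6 ('e'): no match needed
  Position 7 ('b'): no match needed
  Position 8 ('a'): matches sub[3] = 'a'
All 4 characters matched => is a subsequence

1


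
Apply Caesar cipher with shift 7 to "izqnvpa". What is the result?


Caesar cipher: shift "izqnvpa" by 7
  'i' (pos 8) + 7 = pos 15 = 'p'
  'z' (pos 25) + 7 = pos 6 = 'g'
  'q' (pos 16) + 7 = pos 23 = 'x'
  'n' (pos 13) + 7 = pos 20 = 'u'
  'v' (pos 21) + 7 = pos 2 = 'c'
  'p' (pos 15) + 7 = pos 22 = 'w'
  'a' (pos 0) + 7 = pos 7 = 'h'
Result: pgxucwh

pgxucwh


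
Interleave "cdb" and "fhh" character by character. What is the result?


Interleaving "cdb" and "fhh":
  Position 0: 'c' from first, 'f' from second => "cf"
  Position 1: 'd' from first, 'h' from second => "dh"
  Position 2: 'b' from first, 'h' from second => "bh"
Result: cfdhbh

cfdhbh


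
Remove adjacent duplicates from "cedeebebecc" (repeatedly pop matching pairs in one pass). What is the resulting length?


Input: cedeebebecc
Stack-based adjacent duplicate removal:
  Read 'c': push. Stack: c
  Read 'e': push. Stack: ce
  Read 'd': push. Stack: ced
  Read 'e': push. Stack: cede
  Read 'e': matches stack top 'e' => pop. Stack: ced
  Read 'b': push. Stack: cedb
  Read 'e': push. Stack: cedbe
  Read 'b': push. Stack: cedbeb
  Read 'e': push. Stack: cedbebe
  Read 'c': push. Stack: cedbebec
  Read 'c': matches stack top 'c' => pop. Stack: cedbebe
Final stack: "cedbebe" (length 7)

7


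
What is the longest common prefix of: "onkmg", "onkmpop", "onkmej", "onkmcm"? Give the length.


Words: onkmg, onkmpop, onkmej, onkmcm
  Position 0: all 'o' => match
  Position 1: all 'n' => match
  Position 2: all 'k' => match
  Position 3: all 'm' => match
  Position 4: ('g', 'p', 'e', 'c') => mismatch, stop
LCP = "onkm" (length 4)

4


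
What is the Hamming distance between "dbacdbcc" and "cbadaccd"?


Comparing "dbacdbcc" and "cbadaccd" position by position:
  Position 0: 'd' vs 'c' => differ
  Position 1: 'b' vs 'b' => same
  Position 2: 'a' vs 'a' => same
  Position 3: 'c' vs 'd' => differ
  Position 4: 'd' vs 'a' => differ
  Position 5: 'b' vs 'c' => differ
  Position 6: 'c' vs 'c' => same
  Position 7: 'c' vs 'd' => differ
Total differences (Hamming distance): 5

5


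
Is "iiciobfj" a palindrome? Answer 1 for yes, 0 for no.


Input: iiciobfj
Reversed: jfboicii
  Compare pos 0 ('i') with pos 7 ('j'): MISMATCH
  Compare pos 1 ('i') with pos 6 ('f'): MISMATCH
  Compare pos 2 ('c') with pos 5 ('b'): MISMATCH
  Compare pos 3 ('i') with pos 4 ('o'): MISMATCH
Result: not a palindrome

0


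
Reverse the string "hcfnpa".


Input: hcfnpa
Reading characters right to left:
  Position 5: 'a'
  Position 4: 'p'
  Position 3: 'n'
  Position 2: 'f'
  Position 1: 'c'
  Position 0: 'h'
Reversed: apnfch

apnfch


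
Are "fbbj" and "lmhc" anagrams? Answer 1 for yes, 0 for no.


Strings: "fbbj", "lmhc"
Sorted first:  bbfj
Sorted second: chlm
Differ at position 0: 'b' vs 'c' => not anagrams

0


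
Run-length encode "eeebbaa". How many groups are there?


Input: eeebbaa
Scanning for consecutive runs:
  Group 1: 'e' x 3 (positions 0-2)
  Group 2: 'b' x 2 (positions 3-4)
  Group 3: 'a' x 2 (positions 5-6)
Total groups: 3

3


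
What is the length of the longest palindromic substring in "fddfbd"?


Input: "fddfbd"
Checking substrings for palindromes:
  [0:4] "fddf" (len 4) => palindrome
  [1:3] "dd" (len 2) => palindrome
Longest palindromic substring: "fddf" with length 4

4


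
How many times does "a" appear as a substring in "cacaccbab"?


Searching for "a" in "cacaccbab"
Scanning each position:
  Position 0: "c" => no
  Position 1: "a" => MATCH
  Position 2: "c" => no
  Position 3: "a" => MATCH
  Position 4: "c" => no
  Position 5: "c" => no
  Position 6: "b" => no
  Position 7: "a" => MATCH
  Position 8: "b" => no
Total occurrences: 3

3


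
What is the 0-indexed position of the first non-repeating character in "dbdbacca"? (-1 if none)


Input: dbdbacca
Character frequencies:
  'a': 2
  'b': 2
  'c': 2
  'd': 2
Scanning left to right for freq == 1:
  Position 0 ('d'): freq=2, skip
  Position 1 ('b'): freq=2, skip
  Position 2 ('d'): freq=2, skip
  Position 3 ('b'): freq=2, skip
  Position 4 ('a'): freq=2, skip
  Position 5 ('c'): freq=2, skip
  Position 6 ('c'): freq=2, skip
  Position 7 ('a'): freq=2, skip
  No unique character found => answer = -1

-1


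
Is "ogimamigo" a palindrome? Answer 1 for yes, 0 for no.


Input: ogimamigo
Reversed: ogimamigo
  Compare pos 0 ('o') with pos 8 ('o'): match
  Compare pos 1 ('g') with pos 7 ('g'): match
  Compare pos 2 ('i') with pos 6 ('i'): match
  Compare pos 3 ('m') with pos 5 ('m'): match
Result: palindrome

1


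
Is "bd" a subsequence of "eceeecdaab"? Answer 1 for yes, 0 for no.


Check if "bd" is a subsequence of "eceeecdaab"
Greedy scan:
  Position 0 ('e'): no match needed
  Position 1 ('c'): no match needed
  Position 2 ('e'): no match needed
  Position 3 ('e'): no match needed
  Position 4 ('e'): no match needed
  Position 5 ('c'): no match needed
  Position 6 ('d'): no match needed
  Position 7 ('a'): no match needed
  Position 8 ('a'): no match needed
  Position 9 ('b'): matches sub[0] = 'b'
Only matched 1/2 characters => not a subsequence

0


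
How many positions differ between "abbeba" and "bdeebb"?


Comparing "abbeba" and "bdeebb" position by position:
  Position 0: 'a' vs 'b' => DIFFER
  Position 1: 'b' vs 'd' => DIFFER
  Position 2: 'b' vs 'e' => DIFFER
  Position 3: 'e' vs 'e' => same
  Position 4: 'b' vs 'b' => same
  Position 5: 'a' vs 'b' => DIFFER
Positions that differ: 4

4


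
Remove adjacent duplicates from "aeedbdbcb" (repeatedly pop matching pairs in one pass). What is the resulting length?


Input: aeedbdbcb
Stack-based adjacent duplicate removal:
  Read 'a': push. Stack: a
  Read 'e': push. Stack: ae
  Read 'e': matches stack top 'e' => pop. Stack: a
  Read 'd': push. Stack: ad
  Read 'b': push. Stack: adb
  Read 'd': push. Stack: adbd
  Read 'b': push. Stack: adbdb
  Read 'c': push. Stack: adbdbc
  Read 'b': push. Stack: adbdbcb
Final stack: "adbdbcb" (length 7)

7


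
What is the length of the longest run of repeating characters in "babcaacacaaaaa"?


Input: "babcaacacaaaaa"
Scanning for longest run:
  Position 1 ('a'): new char, reset run to 1
  Position 2 ('b'): new char, reset run to 1
  Position 3 ('c'): new char, reset run to 1
  Position 4 ('a'): new char, reset run to 1
  Position 5 ('a'): continues run of 'a', length=2
  Position 6 ('c'): new char, reset run to 1
  Position 7 ('a'): new char, reset run to 1
  Position 8 ('c'): new char, reset run to 1
  Position 9 ('a'): new char, reset run to 1
  Position 10 ('a'): continues run of 'a', length=2
  Position 11 ('a'): continues run of 'a', length=3
  Position 12 ('a'): continues run of 'a', length=4
  Position 13 ('a'): continues run of 'a', length=5
Longest run: 'a' with length 5

5


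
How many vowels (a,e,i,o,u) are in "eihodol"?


Input: eihodol
Checking each character:
  'e' at position 0: vowel (running total: 1)
  'i' at position 1: vowel (running total: 2)
  'h' at position 2: consonant
  'o' at position 3: vowel (running total: 3)
  'd' at position 4: consonant
  'o' at position 5: vowel (running total: 4)
  'l' at position 6: consonant
Total vowels: 4

4


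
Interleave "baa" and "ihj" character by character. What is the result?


Interleaving "baa" and "ihj":
  Position 0: 'b' from first, 'i' from second => "bi"
  Position 1: 'a' from first, 'h' from second => "ah"
  Position 2: 'a' from first, 'j' from second => "aj"
Result: biahaj

biahaj


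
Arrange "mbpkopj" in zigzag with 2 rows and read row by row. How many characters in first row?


Zigzag "mbpkopj" into 2 rows:
Placing characters:
  'm' => row 0
  'b' => row 1
  'p' => row 0
  'k' => row 1
  'o' => row 0
  'p' => row 1
  'j' => row 0
Rows:
  Row 0: "mpoj"
  Row 1: "bkp"
First row length: 4

4


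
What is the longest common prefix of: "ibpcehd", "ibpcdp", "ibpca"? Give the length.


Words: ibpcehd, ibpcdp, ibpca
  Position 0: all 'i' => match
  Position 1: all 'b' => match
  Position 2: all 'p' => match
  Position 3: all 'c' => match
  Position 4: ('e', 'd', 'a') => mismatch, stop
LCP = "ibpc" (length 4)

4


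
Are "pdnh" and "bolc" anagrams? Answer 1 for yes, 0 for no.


Strings: "pdnh", "bolc"
Sorted first:  dhnp
Sorted second: bclo
Differ at position 0: 'd' vs 'b' => not anagrams

0


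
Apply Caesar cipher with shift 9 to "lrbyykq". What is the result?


Caesar cipher: shift "lrbyykq" by 9
  'l' (pos 11) + 9 = pos 20 = 'u'
  'r' (pos 17) + 9 = pos 0 = 'a'
  'b' (pos 1) + 9 = pos 10 = 'k'
  'y' (pos 24) + 9 = pos 7 = 'h'
  'y' (pos 24) + 9 = pos 7 = 'h'
  'k' (pos 10) + 9 = pos 19 = 't'
  'q' (pos 16) + 9 = pos 25 = 'z'
Result: uakhhtz

uakhhtz


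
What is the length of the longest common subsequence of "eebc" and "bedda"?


LCS of "eebc" and "bedda"
DP table:
           b    e    d    d    a
      0    0    0    0    0    0
  e   0    0    1    1    1    1
  e   0    0    1    1    1    1
  b   0    1    1    1    1    1
  c   0    1    1    1    1    1
LCS length = dp[4][5] = 1

1


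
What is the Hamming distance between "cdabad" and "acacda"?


Comparing "cdabad" and "acacda" position by position:
  Position 0: 'c' vs 'a' => differ
  Position 1: 'd' vs 'c' => differ
  Position 2: 'a' vs 'a' => same
  Position 3: 'b' vs 'c' => differ
  Position 4: 'a' vs 'd' => differ
  Position 5: 'd' vs 'a' => differ
Total differences (Hamming distance): 5

5


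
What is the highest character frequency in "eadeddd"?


Input: eadeddd
Character counts:
  'a': 1
  'd': 4
  'e': 2
Maximum frequency: 4

4


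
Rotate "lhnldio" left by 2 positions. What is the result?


Input: "lhnldio", rotate left by 2
First 2 characters: "lh"
Remaining characters: "nldio"
Concatenate remaining + first: "nldio" + "lh" = "nldiolh"

nldiolh


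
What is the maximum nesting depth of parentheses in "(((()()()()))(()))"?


Input: "(((()()()()))(()))"
Tracking depth:
  Position 0 '(': depth becomes 1
  Position 1 '(': depth becomes 2
  Position 2 '(': depth becomes 3
  Position 3 '(': depth becomes 4
  Position 4 ')': depth becomes 3
  Position 5 '(': depth becomes 4
  Position 6 ')': depth becomes 3
  Position 7 '(': depth becomes 4
  Position 8 ')': depth becomes 3
  Position 9 '(': depth becomes 4
  Position 10 ')': depth becomes 3
  Position 11 ')': depth becomes 2
  Position 12 ')': depth becomes 1
  Position 13 '(': depth becomes 2
  Position 14 '(': depth becomes 3
  Position 15 ')': depth becomes 2
  Position 16 ')': depth becomes 1
  Position 17 ')': depth becomes 0
Maximum depth reached: 4

4


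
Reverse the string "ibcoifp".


Input: ibcoifp
Reading characters right to left:
  Position 6: 'p'
  Position 5: 'f'
  Position 4: 'i'
  Position 3: 'o'
  Position 2: 'c'
  Position 1: 'b'
  Position 0: 'i'
Reversed: pfiocbi

pfiocbi


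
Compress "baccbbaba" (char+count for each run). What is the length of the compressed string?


Input: baccbbaba
Runs:
  'b' x 1 => "b1"
  'a' x 1 => "a1"
  'c' x 2 => "c2"
  'b' x 2 => "b2"
  'a' x 1 => "a1"
  'b' x 1 => "b1"
  'a' x 1 => "a1"
Compressed: "b1a1c2b2a1b1a1"
Compressed length: 14

14


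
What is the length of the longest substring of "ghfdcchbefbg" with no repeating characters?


Input: "ghfdcchbefbg"
Sliding window (track last position of each char):
  Position 0 ('g'): window [0,0] length 1 -- new best
  Position 1 ('h'): window [0,1] length 2 -- new best
  Position 2 ('f'): window [0,2] length 3 -- new best
  Position 3 ('d'): window [0,3] length 4 -- new best
  Position 4 ('c'): window [0,4] length 5 -- new best
  Position 5 ('c'): repeat (last at 4), move window start to 5
  Position 5 ('c'): window [5,5] length 1
  Position 6 ('h'): window [5,6] length 2
  Position 7 ('b'): window [5,7] length 3
  Position 8 ('e'): window [5,8] length 4
  Position 9 ('f'): window [5,9] length 5
  Position 10 ('b'): repeat (last at 7), move window start to 8
  Position 10 ('b'): window [8,10] length 3
  Position 11 ('g'): window [8,11] length 4
Longest substring with no repeats: "ghfdc" with length 5

5


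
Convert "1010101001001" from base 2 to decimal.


Input: "1010101001001" in base 2
Positional expansion:
  Digit '1' (value 1) x 2^12 = 4096
  Digit '0' (value 0) x 2^11 = 0
  Digit '1' (value 1) x 2^10 = 1024
  Digit '0' (value 0) x 2^9 = 0
  Digit '1' (value 1) x 2^8 = 256
  Digit '0' (value 0) x 2^7 = 0
  Digit '1' (value 1) x 2^6 = 64
  Digit '0' (value 0) x 2^5 = 0
  Digit '0' (value 0) x 2^4 = 0
  Digit '1' (value 1) x 2^3 = 8
  Digit '0' (value 0) x 2^2 = 0
  Digit '0' (value 0) x 2^1 = 0
  Digit '1' (value 1) x 2^0 = 1
Sum = 5449

5449


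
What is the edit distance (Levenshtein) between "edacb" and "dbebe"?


Computing edit distance: "edacb" -> "dbebe"
DP table:
           d    b    e    b    e
      0    1    2    3    4    5
  e   1    1    2    2    3    4
  d   2    1    2    3    3    4
  a   3    2    2    3    4    4
  c   4    3    3    3    4    5
  b   5    4    3    4    3    4
Edit distance = dp[5][5] = 4

4


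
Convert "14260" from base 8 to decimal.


Input: "14260" in base 8
Positional expansion:
  Digit '1' (value 1) x 8^4 = 4096
  Digit '4' (value 4) x 8^3 = 2048
  Digit '2' (value 2) x 8^2 = 128
  Digit '6' (value 6) x 8^1 = 48
  Digit '0' (value 0) x 8^0 = 0
Sum = 6320

6320


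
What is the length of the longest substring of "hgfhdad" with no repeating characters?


Input: "hgfhdad"
Sliding window (track last position of each char):
  Position 0 ('h'): window [0,0] length 1 -- new best
  Position 1 ('g'): window [0,1] length 2 -- new best
  Position 2 ('f'): window [0,2] length 3 -- new best
  Position 3 ('h'): repeat (last at 0), move window start to 1
  Position 3 ('h'): window [1,3] length 3
  Position 4 ('d'): window [1,4] length 4 -- new best
  Position 5 ('a'): window [1,5] length 5 -- new best
  Position 6 ('d'): repeat (last at 4), move window start to 5
  Position 6 ('d'): window [5,6] length 2
Longest substring with no repeats: "gfhda" with length 5

5


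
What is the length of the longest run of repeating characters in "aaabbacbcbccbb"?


Input: "aaabbacbcbccbb"
Scanning for longest run:
  Position 1 ('a'): continues run of 'a', length=2
  Position 2 ('a'): continues run of 'a', length=3
  Position 3 ('b'): new char, reset run to 1
  Position 4 ('b'): continues run of 'b', length=2
  Position 5 ('a'): new char, reset run to 1
  Position 6 ('c'): new char, reset run to 1
  Position 7 ('b'): new char, reset run to 1
  Position 8 ('c'): new char, reset run to 1
  Position 9 ('b'): new char, reset run to 1
  Position 10 ('c'): new char, reset run to 1
  Position 11 ('c'): continues run of 'c', length=2
  Position 12 ('b'): new char, reset run to 1
  Position 13 ('b'): continues run of 'b', length=2
Longest run: 'a' with length 3

3


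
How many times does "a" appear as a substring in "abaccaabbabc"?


Searching for "a" in "abaccaabbabc"
Scanning each position:
  Position 0: "a" => MATCH
  Position 1: "b" => no
  Position 2: "a" => MATCH
  Position 3: "c" => no
  Position 4: "c" => no
  Position 5: "a" => MATCH
  Position 6: "a" => MATCH
  Position 7: "b" => no
  Position 8: "b" => no
  Position 9: "a" => MATCH
  Position 10: "b" => no
  Position 11: "c" => no
Total occurrences: 5

5


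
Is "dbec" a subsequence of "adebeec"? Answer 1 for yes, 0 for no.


Check if "dbec" is a subsequence of "adebeec"
Greedy scan:
  Position 0 ('a'): no match needed
  Position 1 ('d'): matches sub[0] = 'd'
  Position 2 ('e'): no match needed
  Position 3 ('b'): matches sub[1] = 'b'
  Position 4 ('e'): matches sub[2] = 'e'
  Position 5 ('e'): no match needed
  Position 6 ('c'): matches sub[3] = 'c'
All 4 characters matched => is a subsequence

1


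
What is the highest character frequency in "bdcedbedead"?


Input: bdcedbedead
Character counts:
  'a': 1
  'b': 2
  'c': 1
  'd': 4
  'e': 3
Maximum frequency: 4

4


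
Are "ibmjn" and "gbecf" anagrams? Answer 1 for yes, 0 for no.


Strings: "ibmjn", "gbecf"
Sorted first:  bijmn
Sorted second: bcefg
Differ at position 1: 'i' vs 'c' => not anagrams

0


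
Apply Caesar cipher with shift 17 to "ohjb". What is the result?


Caesar cipher: shift "ohjb" by 17
  'o' (pos 14) + 17 = pos 5 = 'f'
  'h' (pos 7) + 17 = pos 24 = 'y'
  'j' (pos 9) + 17 = pos 0 = 'a'
  'b' (pos 1) + 17 = pos 18 = 's'
Result: fyas

fyas


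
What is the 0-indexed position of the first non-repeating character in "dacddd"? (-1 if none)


Input: dacddd
Character frequencies:
  'a': 1
  'c': 1
  'd': 4
Scanning left to right for freq == 1:
  Position 0 ('d'): freq=4, skip
  Position 1 ('a'): unique! => answer = 1

1


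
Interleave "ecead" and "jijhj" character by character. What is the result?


Interleaving "ecead" and "jijhj":
  Position 0: 'e' from first, 'j' from second => "ej"
  Position 1: 'c' from first, 'i' from second => "ci"
  Position 2: 'e' from first, 'j' from second => "ej"
  Position 3: 'a' from first, 'h' from second => "ah"
  Position 4: 'd' from first, 'j' from second => "dj"
Result: ejciejahdj

ejciejahdj


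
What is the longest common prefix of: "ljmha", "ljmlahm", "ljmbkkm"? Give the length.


Words: ljmha, ljmlahm, ljmbkkm
  Position 0: all 'l' => match
  Position 1: all 'j' => match
  Position 2: all 'm' => match
  Position 3: ('h', 'l', 'b') => mismatch, stop
LCP = "ljm" (length 3)

3


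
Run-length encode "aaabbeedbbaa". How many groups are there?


Input: aaabbeedbbaa
Scanning for consecutive runs:
  Group 1: 'a' x 3 (positions 0-2)
  Group 2: 'b' x 2 (positions 3-4)
  Group 3: 'e' x 2 (positions 5-6)
  Group 4: 'd' x 1 (positions 7-7)
  Group 5: 'b' x 2 (positions 8-9)
  Group 6: 'a' x 2 (positions 10-11)
Total groups: 6

6


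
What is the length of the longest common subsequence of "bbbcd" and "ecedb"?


LCS of "bbbcd" and "ecedb"
DP table:
           e    c    e    d    b
      0    0    0    0    0    0
  b   0    0    0    0    0    1
  b   0    0    0    0    0    1
  b   0    0    0    0    0    1
  c   0    0    1    1    1    1
  d   0    0    1    1    2    2
LCS length = dp[5][5] = 2

2


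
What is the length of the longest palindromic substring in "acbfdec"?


Input: "acbfdec"
Checking substrings for palindromes:
  No multi-char palindromic substrings found
Longest palindromic substring: "a" with length 1

1


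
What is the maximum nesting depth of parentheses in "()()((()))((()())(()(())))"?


Input: "()()((()))((()())(()(())))"
Tracking depth:
  Position 0 '(': depth becomes 1
  Position 1 ')': depth becomes 0
  Position 2 '(': depth becomes 1
  Position 3 ')': depth becomes 0
  Position 4 '(': depth becomes 1
  Position 5 '(': depth becomes 2
  Position 6 '(': depth becomes 3
  Position 7 ')': depth becomes 2
  Position 8 ')': depth becomes 1
  Position 9 ')': depth becomes 0
  Position 10 '(': depth becomes 1
  Position 11 '(': depth becomes 2
  Position 12 '(': depth becomes 3
  Position 13 ')': depth becomes 2
  Position 14 '(': depth becomes 3
  Position 15 ')': depth becomes 2
  Position 16 ')': depth becomes 1
  Position 17 '(': depth becomes 2
  Position 18 '(': depth becomes 3
  Position 19 ')': depth becomes 2
  Position 20 '(': depth becomes 3
  Position 21 '(': depth becomes 4
  Position 22 ')': depth becomes 3
  Position 23 ')': depth becomes 2
  Position 24 ')': depth becomes 1
  Position 25 ')': depth becomes 0
Maximum depth reached: 4

4


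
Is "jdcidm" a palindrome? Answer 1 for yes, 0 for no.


Input: jdcidm
Reversed: mdicdj
  Compare pos 0 ('j') with pos 5 ('m'): MISMATCH
  Compare pos 1 ('d') with pos 4 ('d'): match
  Compare pos 2 ('c') with pos 3 ('i'): MISMATCH
Result: not a palindrome

0


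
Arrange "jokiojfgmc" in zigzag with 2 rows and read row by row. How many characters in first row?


Zigzag "jokiojfgmc" into 2 rows:
Placing characters:
  'j' => row 0
  'o' => row 1
  'k' => row 0
  'i' => row 1
  'o' => row 0
  'j' => row 1
  'f' => row 0
  'g' => row 1
  'm' => row 0
  'c' => row 1
Rows:
  Row 0: "jkofm"
  Row 1: "oijgc"
First row length: 5

5


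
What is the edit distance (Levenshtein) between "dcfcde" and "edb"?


Computing edit distance: "dcfcde" -> "edb"
DP table:
           e    d    b
      0    1    2    3
  d   1    1    1    2
  c   2    2    2    2
  f   3    3    3    3
  c   4    4    4    4
  d   5    5    4    5
  e   6    5    5    5
Edit distance = dp[6][3] = 5

5


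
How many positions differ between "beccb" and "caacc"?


Comparing "beccb" and "caacc" position by position:
  Position 0: 'b' vs 'c' => DIFFER
  Position 1: 'e' vs 'a' => DIFFER
  Position 2: 'c' vs 'a' => DIFFER
  Position 3: 'c' vs 'c' => same
  Position 4: 'b' vs 'c' => DIFFER
Positions that differ: 4

4


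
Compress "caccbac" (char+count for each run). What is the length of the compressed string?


Input: caccbac
Runs:
  'c' x 1 => "c1"
  'a' x 1 => "a1"
  'c' x 2 => "c2"
  'b' x 1 => "b1"
  'a' x 1 => "a1"
  'c' x 1 => "c1"
Compressed: "c1a1c2b1a1c1"
Compressed length: 12

12


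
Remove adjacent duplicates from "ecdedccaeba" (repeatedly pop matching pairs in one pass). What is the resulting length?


Input: ecdedccaeba
Stack-based adjacent duplicate removal:
  Read 'e': push. Stack: e
  Read 'c': push. Stack: ec
  Read 'd': push. Stack: ecd
  Read 'e': push. Stack: ecde
  Read 'd': push. Stack: ecded
  Read 'c': push. Stack: ecdedc
  Read 'c': matches stack top 'c' => pop. Stack: ecded
  Read 'a': push. Stack: ecdeda
  Read 'e': push. Stack: ecdedae
  Read 'b': push. Stack: ecdedaeb
  Read 'a': push. Stack: ecdedaeba
Final stack: "ecdedaeba" (length 9)

9


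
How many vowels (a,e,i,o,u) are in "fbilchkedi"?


Input: fbilchkedi
Checking each character:
  'f' at position 0: consonant
  'b' at position 1: consonant
  'i' at position 2: vowel (running total: 1)
  'l' at position 3: consonant
  'c' at position 4: consonant
  'h' at position 5: consonant
  'k' at position 6: consonant
  'e' at position 7: vowel (running total: 2)
  'd' at position 8: consonant
  'i' at position 9: vowel (running total: 3)
Total vowels: 3

3


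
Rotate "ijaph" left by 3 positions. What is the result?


Input: "ijaph", rotate left by 3
First 3 characters: "ija"
Remaining characters: "ph"
Concatenate remaining + first: "ph" + "ija" = "phija"

phija


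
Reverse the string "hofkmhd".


Input: hofkmhd
Reading characters right to left:
  Position 6: 'd'
  Position 5: 'h'
  Position 4: 'm'
  Position 3: 'k'
  Position 2: 'f'
  Position 1: 'o'
  Position 0: 'h'
Reversed: dhmkfoh

dhmkfoh


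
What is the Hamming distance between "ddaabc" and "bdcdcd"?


Comparing "ddaabc" and "bdcdcd" position by position:
  Position 0: 'd' vs 'b' => differ
  Position 1: 'd' vs 'd' => same
  Position 2: 'a' vs 'c' => differ
  Position 3: 'a' vs 'd' => differ
  Position 4: 'b' vs 'c' => differ
  Position 5: 'c' vs 'd' => differ
Total differences (Hamming distance): 5

5


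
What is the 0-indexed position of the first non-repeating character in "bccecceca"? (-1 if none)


Input: bccecceca
Character frequencies:
  'a': 1
  'b': 1
  'c': 5
  'e': 2
Scanning left to right for freq == 1:
  Position 0 ('b'): unique! => answer = 0

0


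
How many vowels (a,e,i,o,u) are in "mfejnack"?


Input: mfejnack
Checking each character:
  'm' at position 0: consonant
  'f' at position 1: consonant
  'e' at position 2: vowel (running total: 1)
  'j' at position 3: consonant
  'n' at position 4: consonant
  'a' at position 5: vowel (running total: 2)
  'c' at position 6: consonant
  'k' at position 7: consonant
Total vowels: 2

2


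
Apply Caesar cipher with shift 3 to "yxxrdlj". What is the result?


Caesar cipher: shift "yxxrdlj" by 3
  'y' (pos 24) + 3 = pos 1 = 'b'
  'x' (pos 23) + 3 = pos 0 = 'a'
  'x' (pos 23) + 3 = pos 0 = 'a'
  'r' (pos 17) + 3 = pos 20 = 'u'
  'd' (pos 3) + 3 = pos 6 = 'g'
  'l' (pos 11) + 3 = pos 14 = 'o'
  'j' (pos 9) + 3 = pos 12 = 'm'
Result: baaugom

baaugom


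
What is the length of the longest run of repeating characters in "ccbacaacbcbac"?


Input: "ccbacaacbcbac"
Scanning for longest run:
  Position 1 ('c'): continues run of 'c', length=2
  Position 2 ('b'): new char, reset run to 1
  Position 3 ('a'): new char, reset run to 1
  Position 4 ('c'): new char, reset run to 1
  Position 5 ('a'): new char, reset run to 1
  Position 6 ('a'): continues run of 'a', length=2
  Position 7 ('c'): new char, reset run to 1
  Position 8 ('b'): new char, reset run to 1
  Position 9 ('c'): new char, reset run to 1
  Position 10 ('b'): new char, reset run to 1
  Position 11 ('a'): new char, reset run to 1
  Position 12 ('c'): new char, reset run to 1
Longest run: 'c' with length 2

2


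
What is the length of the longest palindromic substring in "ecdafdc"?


Input: "ecdafdc"
Checking substrings for palindromes:
  No multi-char palindromic substrings found
Longest palindromic substring: "e" with length 1

1


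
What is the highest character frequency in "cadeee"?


Input: cadeee
Character counts:
  'a': 1
  'c': 1
  'd': 1
  'e': 3
Maximum frequency: 3

3


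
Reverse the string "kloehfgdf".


Input: kloehfgdf
Reading characters right to left:
  Position 8: 'f'
  Position 7: 'd'
  Position 6: 'g'
  Position 5: 'f'
  Position 4: 'h'
  Position 3: 'e'
  Position 2: 'o'
  Position 1: 'l'
  Position 0: 'k'
Reversed: fdgfheolk

fdgfheolk


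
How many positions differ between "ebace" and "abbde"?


Comparing "ebace" and "abbde" position by position:
  Position 0: 'e' vs 'a' => DIFFER
  Position 1: 'b' vs 'b' => same
  Position 2: 'a' vs 'b' => DIFFER
  Position 3: 'c' vs 'd' => DIFFER
  Position 4: 'e' vs 'e' => same
Positions that differ: 3

3


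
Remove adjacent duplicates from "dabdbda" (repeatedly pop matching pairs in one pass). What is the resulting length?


Input: dabdbda
Stack-based adjacent duplicate removal:
  Read 'd': push. Stack: d
  Read 'a': push. Stack: da
  Read 'b': push. Stack: dab
  Read 'd': push. Stack: dabd
  Read 'b': push. Stack: dabdb
  Read 'd': push. Stack: dabdbd
  Read 'a': push. Stack: dabdbda
Final stack: "dabdbda" (length 7)

7


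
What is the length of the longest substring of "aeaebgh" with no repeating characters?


Input: "aeaebgh"
Sliding window (track last position of each char):
  Position 0 ('a'): window [0,0] length 1 -- new best
  Position 1 ('e'): window [0,1] length 2 -- new best
  Position 2 ('a'): repeat (last at 0), move window start to 1
  Position 2 ('a'): window [1,2] length 2
  Position 3 ('e'): repeat (last at 1), move window start to 2
  Position 3 ('e'): window [2,3] length 2
  Position 4 ('b'): window [2,4] length 3 -- new best
  Position 5 ('g'): window [2,5] length 4 -- new best
  Position 6 ('h'): window [2,6] length 5 -- new best
Longest substring with no repeats: "aebgh" with length 5

5


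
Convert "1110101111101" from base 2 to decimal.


Input: "1110101111101" in base 2
Positional expansion:
  Digit '1' (value 1) x 2^12 = 4096
  Digit '1' (value 1) x 2^11 = 2048
  Digit '1' (value 1) x 2^10 = 1024
  Digit '0' (value 0) x 2^9 = 0
  Digit '1' (value 1) x 2^8 = 256
  Digit '0' (value 0) x 2^7 = 0
  Digit '1' (value 1) x 2^6 = 64
  Digit '1' (value 1) x 2^5 = 32
  Digit '1' (value 1) x 2^4 = 16
  Digit '1' (value 1) x 2^3 = 8
  Digit '1' (value 1) x 2^2 = 4
  Digit '0' (value 0) x 2^1 = 0
  Digit '1' (value 1) x 2^0 = 1
Sum = 7549

7549


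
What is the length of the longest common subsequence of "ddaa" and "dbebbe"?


LCS of "ddaa" and "dbebbe"
DP table:
           d    b    e    b    b    e
      0    0    0    0    0    0    0
  d   0    1    1    1    1    1    1
  d   0    1    1    1    1    1    1
  a   0    1    1    1    1    1    1
  a   0    1    1    1    1    1    1
LCS length = dp[4][6] = 1

1


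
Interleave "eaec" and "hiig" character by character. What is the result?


Interleaving "eaec" and "hiig":
  Position 0: 'e' from first, 'h' from second => "eh"
  Position 1: 'a' from first, 'i' from second => "ai"
  Position 2: 'e' from first, 'i' from second => "ei"
  Position 3: 'c' from first, 'g' from second => "cg"
Result: ehaieicg

ehaieicg


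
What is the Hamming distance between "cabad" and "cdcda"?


Comparing "cabad" and "cdcda" position by position:
  Position 0: 'c' vs 'c' => same
  Position 1: 'a' vs 'd' => differ
  Position 2: 'b' vs 'c' => differ
  Position 3: 'a' vs 'd' => differ
  Position 4: 'd' vs 'a' => differ
Total differences (Hamming distance): 4

4


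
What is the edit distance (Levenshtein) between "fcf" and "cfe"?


Computing edit distance: "fcf" -> "cfe"
DP table:
           c    f    e
      0    1    2    3
  f   1    1    1    2
  c   2    1    2    2
  f   3    2    1    2
Edit distance = dp[3][3] = 2

2


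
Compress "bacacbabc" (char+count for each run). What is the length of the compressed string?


Input: bacacbabc
Runs:
  'b' x 1 => "b1"
  'a' x 1 => "a1"
  'c' x 1 => "c1"
  'a' x 1 => "a1"
  'c' x 1 => "c1"
  'b' x 1 => "b1"
  'a' x 1 => "a1"
  'b' x 1 => "b1"
  'c' x 1 => "c1"
Compressed: "b1a1c1a1c1b1a1b1c1"
Compressed length: 18

18


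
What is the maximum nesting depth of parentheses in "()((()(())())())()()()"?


Input: "()((()(())())())()()()"
Tracking depth:
  Position 0 '(': depth becomes 1
  Position 1 ')': depth becomes 0
  Position 2 '(': depth becomes 1
  Position 3 '(': depth becomes 2
  Position 4 '(': depth becomes 3
  Position 5 ')': depth becomes 2
  Position 6 '(': depth becomes 3
  Position 7 '(': depth becomes 4
  Position 8 ')': depth becomes 3
  Position 9 ')': depth becomes 2
  Position 10 '(': depth becomes 3
  Position 11 ')': depth becomes 2
  Position 12 ')': depth becomes 1
  Position 13 '(': depth becomes 2
  Position 14 ')': depth becomes 1
  Position 15 ')': depth becomes 0
  Position 16 '(': depth becomes 1
  Position 17 ')': depth becomes 0
  Position 18 '(': depth becomes 1
  Position 19 ')': depth becomes 0
  Position 20 '(': depth becomes 1
  Position 21 ')': depth becomes 0
Maximum depth reached: 4

4


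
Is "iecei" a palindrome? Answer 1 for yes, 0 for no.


Input: iecei
Reversed: iecei
  Compare pos 0 ('i') with pos 4 ('i'): match
  Compare pos 1 ('e') with pos 3 ('e'): match
Result: palindrome

1


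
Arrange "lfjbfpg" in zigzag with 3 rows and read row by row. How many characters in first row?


Zigzag "lfjbfpg" into 3 rows:
Placing characters:
  'l' => row 0
  'f' => row 1
  'j' => row 2
  'b' => row 1
  'f' => row 0
  'p' => row 1
  'g' => row 2
Rows:
  Row 0: "lf"
  Row 1: "fbp"
  Row 2: "jg"
First row length: 2

2


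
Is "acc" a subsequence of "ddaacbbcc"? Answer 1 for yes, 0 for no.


Check if "acc" is a subsequence of "ddaacbbcc"
Greedy scan:
  Position 0 ('d'): no match needed
  Position 1 ('d'): no match needed
  Position 2 ('a'): matches sub[0] = 'a'
  Position 3 ('a'): no match needed
  Position 4 ('c'): matches sub[1] = 'c'
  Position 5 ('b'): no match needed
  Position 6 ('b'): no match needed
  Position 7 ('c'): matches sub[2] = 'c'
  Position 8 ('c'): no match needed
All 3 characters matched => is a subsequence

1


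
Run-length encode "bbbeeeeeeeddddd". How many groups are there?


Input: bbbeeeeeeeddddd
Scanning for consecutive runs:
  Group 1: 'b' x 3 (positions 0-2)
  Group 2: 'e' x 7 (positions 3-9)
  Group 3: 'd' x 5 (positions 10-14)
Total groups: 3

3


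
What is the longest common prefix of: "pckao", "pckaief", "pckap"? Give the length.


Words: pckao, pckaief, pckap
  Position 0: all 'p' => match
  Position 1: all 'c' => match
  Position 2: all 'k' => match
  Position 3: all 'a' => match
  Position 4: ('o', 'i', 'p') => mismatch, stop
LCP = "pcka" (length 4)

4


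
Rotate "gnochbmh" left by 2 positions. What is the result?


Input: "gnochbmh", rotate left by 2
First 2 characters: "gn"
Remaining characters: "ochbmh"
Concatenate remaining + first: "ochbmh" + "gn" = "ochbmhgn"

ochbmhgn
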